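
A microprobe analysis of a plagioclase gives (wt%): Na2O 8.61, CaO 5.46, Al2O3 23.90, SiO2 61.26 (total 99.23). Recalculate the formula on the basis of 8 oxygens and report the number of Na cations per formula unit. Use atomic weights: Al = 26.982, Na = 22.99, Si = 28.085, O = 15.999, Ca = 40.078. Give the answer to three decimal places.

0.746 Na apfu

Na2O: 8.61/61.979 = 0.13892 mol → 0.27784 mol Na, 0.13892 mol O.
CaO: 5.46/56.077 = 0.09737 mol → 0.09737 mol Ca, 0.09737 mol O.
Al2O3: 23.90/101.961 = 0.23440 mol → 0.46880 mol Al, 0.70320 mol O.
SiO2: 61.26/60.083 = 1.01959 mol → 1.01959 mol Si, 2.03918 mol O.
Total oxygen = 2.97867 mol. Normalization factor = 8/2.97867 = 2.68576.
Na per 8 O = 0.27784 × 2.68576 = 0.746.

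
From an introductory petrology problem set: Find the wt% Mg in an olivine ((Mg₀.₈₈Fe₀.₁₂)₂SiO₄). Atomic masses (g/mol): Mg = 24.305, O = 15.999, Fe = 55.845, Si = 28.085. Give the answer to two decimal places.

Formula mass = 1.76*24.305 + 0.24*55.845 + 1*28.085 + 4*15.999 = 148.261 g/mol, of which 42.777 g is Mg.
So Mg makes up 42.777/148.261 = 0.2885 of the mass, i.e. 28.85%.

28.85 mass %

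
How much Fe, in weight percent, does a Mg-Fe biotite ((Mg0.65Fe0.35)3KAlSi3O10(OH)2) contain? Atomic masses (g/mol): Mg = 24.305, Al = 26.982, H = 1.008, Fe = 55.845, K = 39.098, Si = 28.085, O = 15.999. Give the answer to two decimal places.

13.02 weight percent

Formula mass = 1.95·24.305 + 1.05·55.845 + 1·39.098 + 1·26.982 + 3·28.085 + 12·15.999 + 2·1.008 = 450.371 g/mol, of which 58.637 g is Fe.
So Fe makes up 58.637/450.371 = 0.1302 of the mass, i.e. 13.02%.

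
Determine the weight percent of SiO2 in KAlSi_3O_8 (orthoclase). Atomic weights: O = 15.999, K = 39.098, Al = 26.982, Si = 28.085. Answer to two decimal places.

M(KAlSi_3O_8) = 278.327 g/mol; M(SiO2) = 60.083 g/mol.
Moles SiO2 per formula unit = 3 Si ÷ 1 = 3.0000.
SiO2 fraction = (3.0000 × 60.083) / 278.327 = 180.249/278.327 = 0.6476.

64.76 wt%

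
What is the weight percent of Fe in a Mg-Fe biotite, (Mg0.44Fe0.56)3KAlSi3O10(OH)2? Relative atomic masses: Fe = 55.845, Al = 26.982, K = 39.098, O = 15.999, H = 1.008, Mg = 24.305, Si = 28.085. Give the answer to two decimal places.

19.95 mass %

Molar mass of (Mg0.44Fe0.56)3KAlSi3O10(OH)2: 1.32·24.305 + 1.68·55.845 + 1·39.098 + 1·26.982 + 3·28.085 + 12·15.999 + 2·1.008 = 470.241 g/mol.
Mass of Fe per formula unit: 1.68 × 55.845 = 93.820 g.
Weight fraction Fe = 93.820 / 470.241 = 0.1995.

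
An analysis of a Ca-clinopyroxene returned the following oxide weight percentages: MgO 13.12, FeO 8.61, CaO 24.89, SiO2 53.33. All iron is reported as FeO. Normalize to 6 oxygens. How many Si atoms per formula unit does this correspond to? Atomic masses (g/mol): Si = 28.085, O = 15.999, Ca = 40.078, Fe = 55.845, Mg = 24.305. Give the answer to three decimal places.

13.12 wt% MgO ÷ 40.304 g/mol = 0.32553 mol, giving 0.32553 Mg and 0.32553 O.
8.61 wt% FeO ÷ 71.844 g/mol = 0.11984 mol, giving 0.11984 Fe and 0.11984 O.
24.89 wt% CaO ÷ 56.077 g/mol = 0.44385 mol, giving 0.44385 Ca and 0.44385 O.
53.33 wt% SiO2 ÷ 60.083 g/mol = 0.88761 mol, giving 0.88761 Si and 1.77522 O.
Oxygen sums to 2.66444; scaling by 6/2.66444 = 2.25188 puts the formula on 6 O.
Si: 0.88761 × 2.25188 = 1.999 atoms per formula unit.

1.999 Si apfu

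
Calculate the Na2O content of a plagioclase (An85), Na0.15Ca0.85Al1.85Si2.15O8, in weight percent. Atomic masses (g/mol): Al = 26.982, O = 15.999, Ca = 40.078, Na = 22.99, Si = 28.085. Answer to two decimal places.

1.69 wt%

M(Na0.15Ca0.85Al1.85Si2.15O8) = 275.806 g/mol; M(Na2O) = 61.979 g/mol.
Moles Na2O per formula unit = 0.15 Na ÷ 2 = 0.0750.
Na2O fraction = (0.0750 × 61.979) / 275.806 = 4.648/275.806 = 0.0169.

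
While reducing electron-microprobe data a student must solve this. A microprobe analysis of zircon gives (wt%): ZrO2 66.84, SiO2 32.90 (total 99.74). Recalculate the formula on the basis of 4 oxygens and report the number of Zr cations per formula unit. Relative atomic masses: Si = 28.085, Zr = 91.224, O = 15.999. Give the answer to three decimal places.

ZrO2 (M=123.222): mol = 0.54244; Zr = 0.54244, O = 1.08488.
SiO2 (M=60.083): mol = 0.54758; Si = 0.54758, O = 1.09516.
ΣO = 2.18004; factor = 4/ΣO = 1.83483.
Zr apfu = 0.54244 × 1.83483 = 0.995.

0.995 Zr apfu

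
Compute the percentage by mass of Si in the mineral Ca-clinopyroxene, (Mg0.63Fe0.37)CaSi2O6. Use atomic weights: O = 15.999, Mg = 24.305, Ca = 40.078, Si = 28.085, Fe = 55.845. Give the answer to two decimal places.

24.61 weight percent

M((Mg0.63Fe0.37)CaSi2O6) = 228.217 g/mol.
Si contributes 2 × 28.085 = 56.170 g per mole.
56.170/228.217 = 0.2461 → 24.61%.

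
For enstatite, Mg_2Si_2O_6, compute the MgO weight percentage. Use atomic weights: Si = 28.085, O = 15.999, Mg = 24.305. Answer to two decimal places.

Molar mass of Mg_2Si_2O_6 = 2*24.305 + 2*28.085 + 6*15.999 = 200.774 g/mol.
Each formula unit contains 2 Mg, equivalent to 2/1 = 2.0000 mol MgO.
M(MgO) = 1×24.305 + 1×15.999 = 40.304 g/mol.
Mass of MgO per formula unit = 2.0000 × 40.304 = 80.608 g.
MgO wt% = 80.608 / 200.774 × 100 = 40.15%.

40.15 wt%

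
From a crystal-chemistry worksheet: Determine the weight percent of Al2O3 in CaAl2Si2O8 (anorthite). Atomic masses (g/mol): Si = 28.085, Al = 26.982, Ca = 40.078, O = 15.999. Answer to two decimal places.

Formula mass = 278.204 g/mol.
2 Al → 1.0000 mol Al2O3 per formula unit; M(Al2O3) = 101.961, so Al2O3 mass = 101.961 g.
101.961/278.204 × 100 = 36.65 wt%.

36.65 wt%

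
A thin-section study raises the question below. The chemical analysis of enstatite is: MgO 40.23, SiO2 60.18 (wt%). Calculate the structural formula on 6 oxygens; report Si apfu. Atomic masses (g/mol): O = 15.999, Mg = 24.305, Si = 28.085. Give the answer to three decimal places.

MgO: 40.23/40.304 = 0.99816 mol → 0.99816 mol Mg, 0.99816 mol O.
SiO2: 60.18/60.083 = 1.00161 mol → 1.00161 mol Si, 2.00322 mol O.
Total oxygen = 3.00138 mol. Normalization factor = 6/3.00138 = 1.99908.
Si per 6 O = 1.00161 × 1.99908 = 2.002.

2.002 Si apfu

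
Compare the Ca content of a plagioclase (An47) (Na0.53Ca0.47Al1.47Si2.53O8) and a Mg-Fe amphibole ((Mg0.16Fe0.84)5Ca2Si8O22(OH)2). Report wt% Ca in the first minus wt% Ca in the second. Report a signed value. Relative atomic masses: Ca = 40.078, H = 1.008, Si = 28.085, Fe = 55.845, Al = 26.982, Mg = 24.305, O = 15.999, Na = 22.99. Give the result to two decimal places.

-1.50 percentage points

Ca in Na0.53Ca0.47Al1.47Si2.53O8: molar mass 269.732 g/mol; 0.47×40.078 = 18.837 g → 6.98 wt%.
Ca in (Mg0.16Fe0.84)5Ca2Si8O22(OH)2: molar mass 944.821 g/mol; 2×40.078 = 80.156 g → 8.48 wt%.
Difference = 6.98 − 8.48 = -1.50 percentage points.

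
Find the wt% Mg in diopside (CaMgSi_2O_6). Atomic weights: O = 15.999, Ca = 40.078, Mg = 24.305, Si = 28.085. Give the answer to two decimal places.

Formula mass = 1·40.078 + 1·24.305 + 2·28.085 + 6·15.999 = 216.547 g/mol, of which 24.305 g is Mg.
So Mg makes up 24.305/216.547 = 0.1122 of the mass, i.e. 11.22%.

11.22 weight percent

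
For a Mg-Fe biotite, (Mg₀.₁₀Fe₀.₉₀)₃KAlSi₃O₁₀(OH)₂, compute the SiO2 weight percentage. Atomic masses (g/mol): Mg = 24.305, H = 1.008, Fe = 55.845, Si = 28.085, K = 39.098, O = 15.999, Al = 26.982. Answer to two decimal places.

M((Mg₀.₁₀Fe₀.₉₀)₃KAlSi₃O₁₀(OH)₂) = 502.412 g/mol; M(SiO2) = 60.083 g/mol.
Moles SiO2 per formula unit = 3 Si ÷ 1 = 3.0000.
SiO2 fraction = (3.0000 × 60.083) / 502.412 = 180.249/502.412 = 0.3588.

35.88 wt%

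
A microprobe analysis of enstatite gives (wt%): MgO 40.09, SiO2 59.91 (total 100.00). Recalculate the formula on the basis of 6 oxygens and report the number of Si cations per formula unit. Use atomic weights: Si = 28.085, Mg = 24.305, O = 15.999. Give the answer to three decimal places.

2.002 Si apfu

40.09 wt% MgO ÷ 40.304 g/mol = 0.99469 mol, giving 0.99469 Mg and 0.99469 O.
59.91 wt% SiO2 ÷ 60.083 g/mol = 0.99712 mol, giving 0.99712 Si and 1.99424 O.
Oxygen sums to 2.98893; scaling by 6/2.98893 = 2.00741 puts the formula on 6 O.
Si: 0.99712 × 2.00741 = 2.002 atoms per formula unit.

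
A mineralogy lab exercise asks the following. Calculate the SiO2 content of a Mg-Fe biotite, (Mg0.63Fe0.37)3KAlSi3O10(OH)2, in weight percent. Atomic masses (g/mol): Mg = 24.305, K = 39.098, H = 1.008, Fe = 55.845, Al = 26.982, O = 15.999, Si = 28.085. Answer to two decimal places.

M((Mg0.63Fe0.37)3KAlSi3O10(OH)2) = 452.263 g/mol; M(SiO2) = 60.083 g/mol.
Moles SiO2 per formula unit = 3 Si ÷ 1 = 3.0000.
SiO2 fraction = (3.0000 × 60.083) / 452.263 = 180.249/452.263 = 0.3985.

39.85 wt%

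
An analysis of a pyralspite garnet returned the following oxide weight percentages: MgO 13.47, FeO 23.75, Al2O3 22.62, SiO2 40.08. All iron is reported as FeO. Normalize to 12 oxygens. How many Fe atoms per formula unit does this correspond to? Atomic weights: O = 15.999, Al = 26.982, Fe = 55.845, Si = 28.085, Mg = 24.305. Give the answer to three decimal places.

1.489 Fe apfu

MgO: 13.47/40.304 = 0.33421 mol → 0.33421 mol Mg, 0.33421 mol O.
FeO: 23.75/71.844 = 0.33058 mol → 0.33058 mol Fe, 0.33058 mol O.
Al2O3: 22.62/101.961 = 0.22185 mol → 0.44370 mol Al, 0.66555 mol O.
SiO2: 40.08/60.083 = 0.66708 mol → 0.66708 mol Si, 1.33416 mol O.
Total oxygen = 2.66450 mol. Normalization factor = 12/2.66450 = 4.50366.
Fe per 12 O = 0.33058 × 4.50366 = 1.489.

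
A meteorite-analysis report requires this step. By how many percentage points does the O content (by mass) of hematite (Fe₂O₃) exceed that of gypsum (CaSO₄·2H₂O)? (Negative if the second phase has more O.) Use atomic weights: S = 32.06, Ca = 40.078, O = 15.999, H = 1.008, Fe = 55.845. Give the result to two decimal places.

O in Fe₂O₃: molar mass 159.687 g/mol; 3×15.999 = 47.997 g → 30.06 wt%.
O in CaSO₄·2H₂O: molar mass 172.164 g/mol; 6×15.999 = 95.994 g → 55.76 wt%.
Difference = 30.06 − 55.76 = -25.70 percentage points.

-25.70 percentage points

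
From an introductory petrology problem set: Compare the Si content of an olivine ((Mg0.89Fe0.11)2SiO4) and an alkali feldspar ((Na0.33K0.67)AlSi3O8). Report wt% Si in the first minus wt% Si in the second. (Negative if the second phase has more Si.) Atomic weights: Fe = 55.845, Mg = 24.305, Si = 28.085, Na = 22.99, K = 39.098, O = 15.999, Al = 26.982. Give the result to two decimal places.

Si in (Mg0.89Fe0.11)2SiO4: molar mass 147.630 g/mol; 1×28.085 = 28.085 g → 19.02 wt%.
Si in (Na0.33K0.67)AlSi3O8: molar mass 273.011 g/mol; 3×28.085 = 84.255 g → 30.86 wt%.
Difference = 19.02 − 30.86 = -11.84 percentage points.

-11.84 percentage points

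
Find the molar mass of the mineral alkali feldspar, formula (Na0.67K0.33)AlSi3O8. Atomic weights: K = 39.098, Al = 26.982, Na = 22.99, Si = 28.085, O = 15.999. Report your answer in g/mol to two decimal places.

Na: 0.67 × 22.99 = 15.4033
K: 0.33 × 39.098 = 12.9023
Al: 1 × 26.982 = 26.9820
Si: 3 × 28.085 = 84.2550
O: 8 × 15.999 = 127.9920
Summing the contributions gives the formula mass.

267.53 g/mol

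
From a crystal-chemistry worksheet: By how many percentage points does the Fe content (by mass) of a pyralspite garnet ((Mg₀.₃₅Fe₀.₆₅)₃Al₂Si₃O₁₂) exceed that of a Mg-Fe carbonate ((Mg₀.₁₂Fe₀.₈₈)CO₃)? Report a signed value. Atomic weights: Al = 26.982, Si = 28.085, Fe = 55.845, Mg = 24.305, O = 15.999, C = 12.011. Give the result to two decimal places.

M((Mg₀.₃₅Fe₀.₆₅)₃Al₂Si₃O₁₂) = 464.625 g/mol, so wt% Fe = 108.898/464.625 × 100 = 23.44%.
M((Mg₀.₁₂Fe₀.₈₈)CO₃) = 112.068 g/mol, so wt% Fe = 49.144/112.068 × 100 = 43.85%.
23.44 − 43.85 = -20.41 pp.

-20.41 percentage points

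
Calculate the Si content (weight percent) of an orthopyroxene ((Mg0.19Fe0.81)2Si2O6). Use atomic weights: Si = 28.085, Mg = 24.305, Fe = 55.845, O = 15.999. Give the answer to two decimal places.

22.30 weight percent

M((Mg0.19Fe0.81)2Si2O6) = 251.869 g/mol.
Si contributes 2 × 28.085 = 56.170 g per mole.
56.170/251.869 = 0.2230 → 22.30%.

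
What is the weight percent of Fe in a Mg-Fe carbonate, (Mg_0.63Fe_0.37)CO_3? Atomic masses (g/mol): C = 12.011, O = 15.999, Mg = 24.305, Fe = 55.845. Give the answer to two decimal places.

21.53 wt%

Molar mass of (Mg_0.63Fe_0.37)CO_3: 0.63×24.305 + 0.37×55.845 + 1×12.011 + 3×15.999 = 95.983 g/mol.
Mass of Fe per formula unit: 0.37 × 55.845 = 20.663 g.
Weight fraction Fe = 20.663 / 95.983 = 0.2153.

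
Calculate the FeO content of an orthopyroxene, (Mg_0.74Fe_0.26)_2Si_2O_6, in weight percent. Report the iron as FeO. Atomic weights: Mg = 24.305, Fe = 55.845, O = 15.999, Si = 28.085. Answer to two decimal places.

Formula mass = 217.175 g/mol.
0.52 Fe → 0.5200 mol FeO per formula unit; M(FeO) = 71.844, so FeO mass = 37.359 g.
37.359/217.175 × 100 = 17.20 wt%.

17.20 wt%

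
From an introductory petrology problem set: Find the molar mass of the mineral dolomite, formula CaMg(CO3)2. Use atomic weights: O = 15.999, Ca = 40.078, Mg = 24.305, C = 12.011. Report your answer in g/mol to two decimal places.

Ca: 1 × 40.078 = 40.0780
Mg: 1 × 24.305 = 24.3050
C: 2 × 12.011 = 24.0220
O: 6 × 15.999 = 95.9940
Summing the contributions gives the formula mass.

184.40 g/mol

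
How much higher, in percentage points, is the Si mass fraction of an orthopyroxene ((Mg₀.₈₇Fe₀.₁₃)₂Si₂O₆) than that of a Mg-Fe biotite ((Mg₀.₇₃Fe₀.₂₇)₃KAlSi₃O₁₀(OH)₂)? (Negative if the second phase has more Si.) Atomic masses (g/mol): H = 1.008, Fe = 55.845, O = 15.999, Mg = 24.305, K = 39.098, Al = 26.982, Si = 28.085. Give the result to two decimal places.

7.85 percentage points

Si in (Mg₀.₈₇Fe₀.₁₃)₂Si₂O₆: molar mass 208.974 g/mol; 2×28.085 = 56.170 g → 26.88 wt%.
Si in (Mg₀.₇₃Fe₀.₂₇)₃KAlSi₃O₁₀(OH)₂: molar mass 442.801 g/mol; 3×28.085 = 84.255 g → 19.03 wt%.
Difference = 26.88 − 19.03 = 7.85 percentage points.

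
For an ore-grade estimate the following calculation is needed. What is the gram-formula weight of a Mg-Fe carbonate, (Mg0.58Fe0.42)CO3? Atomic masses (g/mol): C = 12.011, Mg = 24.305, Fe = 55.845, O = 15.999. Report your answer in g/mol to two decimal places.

97.56 g/mol

Mg: 0.58 × 24.305 = 14.0969
Fe: 0.42 × 55.845 = 23.4549
C: 1 × 12.011 = 12.0110
O: 3 × 15.999 = 47.9970
Summing the contributions gives the formula mass.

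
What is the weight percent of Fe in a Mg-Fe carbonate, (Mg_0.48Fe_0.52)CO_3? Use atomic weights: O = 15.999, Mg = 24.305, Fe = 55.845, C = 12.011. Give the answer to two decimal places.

28.83 wt%

Formula mass = 0.48*24.305 + 0.52*55.845 + 1*12.011 + 3*15.999 = 100.714 g/mol, of which 29.039 g is Fe.
So Fe makes up 29.039/100.714 = 0.2883 of the mass, i.e. 28.83%.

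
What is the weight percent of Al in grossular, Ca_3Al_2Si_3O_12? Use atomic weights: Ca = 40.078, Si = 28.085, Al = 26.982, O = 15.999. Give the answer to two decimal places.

11.98 weight percent

M(Ca_3Al_2Si_3O_12) = 450.441 g/mol.
Al contributes 2 × 26.982 = 53.964 g per mole.
53.964/450.441 = 0.1198 → 11.98%.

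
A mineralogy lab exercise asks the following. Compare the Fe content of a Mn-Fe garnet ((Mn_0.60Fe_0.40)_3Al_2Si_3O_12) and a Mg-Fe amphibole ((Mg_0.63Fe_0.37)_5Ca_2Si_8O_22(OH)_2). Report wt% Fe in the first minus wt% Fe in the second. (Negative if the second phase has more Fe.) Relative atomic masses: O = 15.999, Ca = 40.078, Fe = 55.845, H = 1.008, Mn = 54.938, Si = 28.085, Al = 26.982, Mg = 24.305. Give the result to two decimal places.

1.64 percentage points

First mineral: 67.014 g Fe in 496.109 g formula = 13.51 wt% Fe.
Second mineral: 103.313 g Fe in 870.702 g formula = 11.87 wt% Fe.
13.51% − 11.87% gives a difference of 1.64 percentage points.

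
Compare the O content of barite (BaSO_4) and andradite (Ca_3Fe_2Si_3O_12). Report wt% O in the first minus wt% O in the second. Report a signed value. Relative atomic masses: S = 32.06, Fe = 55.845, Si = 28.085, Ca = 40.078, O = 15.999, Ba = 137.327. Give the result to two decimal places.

-10.36 percentage points

First mineral: 63.996 g O in 233.383 g formula = 27.42 wt% O.
Second mineral: 191.988 g O in 508.167 g formula = 37.78 wt% O.
27.42% − 37.78% gives a difference of -10.36 percentage points.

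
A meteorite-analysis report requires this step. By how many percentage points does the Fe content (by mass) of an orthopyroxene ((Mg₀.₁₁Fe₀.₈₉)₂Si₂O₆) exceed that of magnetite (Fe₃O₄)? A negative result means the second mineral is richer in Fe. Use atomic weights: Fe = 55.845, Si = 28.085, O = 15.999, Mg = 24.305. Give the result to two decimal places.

First mineral: 99.404 g Fe in 256.915 g formula = 38.69 wt% Fe.
Second mineral: 167.535 g Fe in 231.531 g formula = 72.36 wt% Fe.
38.69% − 72.36% gives a difference of -33.67 percentage points.

-33.67 percentage points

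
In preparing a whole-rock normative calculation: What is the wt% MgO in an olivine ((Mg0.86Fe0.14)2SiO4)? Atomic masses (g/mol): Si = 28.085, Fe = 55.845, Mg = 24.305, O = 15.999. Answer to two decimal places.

Formula mass = 149.522 g/mol.
1.72 Mg → 1.7200 mol MgO per formula unit; M(MgO) = 40.304, so MgO mass = 69.323 g.
69.323/149.522 × 100 = 46.36 wt%.

46.36 wt%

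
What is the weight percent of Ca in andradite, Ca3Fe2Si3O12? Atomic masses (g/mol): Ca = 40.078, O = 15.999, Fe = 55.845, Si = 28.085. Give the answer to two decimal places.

23.66 weight percent

Molar mass of Ca3Fe2Si3O12: 3·40.078 + 2·55.845 + 3·28.085 + 12·15.999 = 508.167 g/mol.
Mass of Ca per formula unit: 3 × 40.078 = 120.234 g.
Weight fraction Ca = 120.234 / 508.167 = 0.2366.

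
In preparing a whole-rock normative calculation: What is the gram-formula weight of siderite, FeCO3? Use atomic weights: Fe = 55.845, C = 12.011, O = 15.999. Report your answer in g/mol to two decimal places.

The formula mass is the sum 1(55.845) + 1(12.011) + 3(15.999).

115.85 g/mol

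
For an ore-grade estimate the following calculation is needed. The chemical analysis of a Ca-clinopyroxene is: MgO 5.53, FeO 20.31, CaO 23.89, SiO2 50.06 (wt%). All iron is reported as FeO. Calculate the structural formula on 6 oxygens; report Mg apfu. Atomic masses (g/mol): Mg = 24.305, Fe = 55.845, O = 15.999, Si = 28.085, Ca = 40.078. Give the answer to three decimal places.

0.328 Mg apfu

5.53 wt% MgO ÷ 40.304 g/mol = 0.13721 mol, giving 0.13721 Mg and 0.13721 O.
20.31 wt% FeO ÷ 71.844 g/mol = 0.28270 mol, giving 0.28270 Fe and 0.28270 O.
23.89 wt% CaO ÷ 56.077 g/mol = 0.42602 mol, giving 0.42602 Ca and 0.42602 O.
50.06 wt% SiO2 ÷ 60.083 g/mol = 0.83318 mol, giving 0.83318 Si and 1.66636 O.
Oxygen sums to 2.51229; scaling by 6/2.51229 = 2.38826 puts the formula on 6 O.
Mg: 0.13721 × 2.38826 = 0.328 atoms per formula unit.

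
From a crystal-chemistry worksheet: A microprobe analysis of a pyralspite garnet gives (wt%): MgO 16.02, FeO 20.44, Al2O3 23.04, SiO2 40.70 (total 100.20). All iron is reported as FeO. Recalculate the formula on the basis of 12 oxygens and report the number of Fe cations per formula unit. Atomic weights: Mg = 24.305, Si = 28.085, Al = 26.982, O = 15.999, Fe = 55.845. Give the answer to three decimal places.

1.258 Fe apfu

MgO (M=40.304): mol = 0.39748; Mg = 0.39748, O = 0.39748.
FeO (M=71.844): mol = 0.28451; Fe = 0.28451, O = 0.28451.
Al2O3 (M=101.961): mol = 0.22597; Al = 0.45194, O = 0.67791.
SiO2 (M=60.083): mol = 0.67740; Si = 0.67740, O = 1.35480.
ΣO = 2.71470; factor = 12/ΣO = 4.42038.
Fe apfu = 0.28451 × 4.42038 = 1.258.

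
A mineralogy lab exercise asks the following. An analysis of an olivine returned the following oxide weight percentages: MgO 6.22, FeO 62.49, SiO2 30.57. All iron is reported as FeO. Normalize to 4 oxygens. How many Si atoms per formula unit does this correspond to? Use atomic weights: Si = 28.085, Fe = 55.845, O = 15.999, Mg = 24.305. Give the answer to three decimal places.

0.997 Si apfu

MgO (M=40.304): mol = 0.15433; Mg = 0.15433, O = 0.15433.
FeO (M=71.844): mol = 0.86980; Fe = 0.86980, O = 0.86980.
SiO2 (M=60.083): mol = 0.50880; Si = 0.50880, O = 1.01760.
ΣO = 2.04173; factor = 4/ΣO = 1.95912.
Si apfu = 0.50880 × 1.95912 = 0.997.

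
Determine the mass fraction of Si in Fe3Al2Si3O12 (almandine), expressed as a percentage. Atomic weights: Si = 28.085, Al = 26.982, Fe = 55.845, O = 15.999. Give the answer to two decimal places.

16.93 mass %

Molar mass of Fe3Al2Si3O12: 3·55.845 + 2·26.982 + 3·28.085 + 12·15.999 = 497.742 g/mol.
Mass of Si per formula unit: 3 × 28.085 = 84.255 g.
Weight fraction Si = 84.255 / 497.742 = 0.1693.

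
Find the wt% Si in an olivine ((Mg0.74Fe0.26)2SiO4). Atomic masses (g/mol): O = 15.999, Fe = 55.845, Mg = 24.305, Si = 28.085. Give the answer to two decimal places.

17.88 weight percent

M((Mg0.74Fe0.26)2SiO4) = 157.092 g/mol.
Si contributes 1 × 28.085 = 28.085 g per mole.
28.085/157.092 = 0.1788 → 17.88%.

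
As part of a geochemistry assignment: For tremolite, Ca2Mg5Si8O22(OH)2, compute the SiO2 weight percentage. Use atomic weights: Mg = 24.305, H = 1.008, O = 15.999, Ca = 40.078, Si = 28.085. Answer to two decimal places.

Molar mass of Ca2Mg5Si8O22(OH)2 = 2*40.078 + 5*24.305 + 8*28.085 + 24*15.999 + 2*1.008 = 812.353 g/mol.
Each formula unit contains 8 Si, equivalent to 8/1 = 8.0000 mol SiO2.
M(SiO2) = 1×28.085 + 2×15.999 = 60.083 g/mol.
Mass of SiO2 per formula unit = 8.0000 × 60.083 = 480.664 g.
SiO2 wt% = 480.664 / 812.353 × 100 = 59.17%.

59.17 wt%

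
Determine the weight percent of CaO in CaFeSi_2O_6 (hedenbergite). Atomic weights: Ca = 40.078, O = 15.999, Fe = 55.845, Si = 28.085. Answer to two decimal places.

M(CaFeSi_2O_6) = 248.087 g/mol; M(CaO) = 56.077 g/mol.
Moles CaO per formula unit = 1 Ca ÷ 1 = 1.0000.
CaO fraction = (1.0000 × 56.077) / 248.087 = 56.077/248.087 = 0.2260.

22.60 wt%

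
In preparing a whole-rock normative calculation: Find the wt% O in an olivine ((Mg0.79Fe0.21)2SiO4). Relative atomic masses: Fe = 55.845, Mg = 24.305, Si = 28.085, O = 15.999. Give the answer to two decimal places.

Formula mass = 1.58·24.305 + 0.42·55.845 + 1·28.085 + 4·15.999 = 153.938 g/mol, of which 63.996 g is O.
So O makes up 63.996/153.938 = 0.4157 of the mass, i.e. 41.57%.

41.57 mass %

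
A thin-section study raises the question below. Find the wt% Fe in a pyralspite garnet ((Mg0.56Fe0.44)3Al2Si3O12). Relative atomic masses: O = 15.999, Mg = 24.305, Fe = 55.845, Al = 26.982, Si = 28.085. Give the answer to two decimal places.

16.57 weight percent

Formula mass = 1.68×24.305 + 1.32×55.845 + 2×26.982 + 3×28.085 + 12×15.999 = 444.755 g/mol, of which 73.715 g is Fe.
So Fe makes up 73.715/444.755 = 0.1657 of the mass, i.e. 16.57%.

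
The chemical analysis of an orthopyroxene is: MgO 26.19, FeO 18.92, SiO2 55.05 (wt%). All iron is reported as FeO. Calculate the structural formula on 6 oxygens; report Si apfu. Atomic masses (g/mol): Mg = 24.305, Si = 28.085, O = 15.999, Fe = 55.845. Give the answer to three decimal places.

2.002 Si apfu

MgO: 26.19/40.304 = 0.64981 mol → 0.64981 mol Mg, 0.64981 mol O.
FeO: 18.92/71.844 = 0.26335 mol → 0.26335 mol Fe, 0.26335 mol O.
SiO2: 55.05/60.083 = 0.91623 mol → 0.91623 mol Si, 1.83246 mol O.
Total oxygen = 2.74562 mol. Normalization factor = 6/2.74562 = 2.18530.
Si per 6 O = 0.91623 × 2.18530 = 2.002.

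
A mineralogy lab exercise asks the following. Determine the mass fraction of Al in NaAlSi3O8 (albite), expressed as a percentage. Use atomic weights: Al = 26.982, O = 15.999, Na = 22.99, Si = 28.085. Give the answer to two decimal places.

10.29 mass %

Formula mass = 1×22.99 + 1×26.982 + 3×28.085 + 8×15.999 = 262.219 g/mol, of which 26.982 g is Al.
So Al makes up 26.982/262.219 = 0.1029 of the mass, i.e. 10.29%.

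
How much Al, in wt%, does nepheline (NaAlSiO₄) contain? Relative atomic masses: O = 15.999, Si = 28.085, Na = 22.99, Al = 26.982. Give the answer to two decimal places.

Formula mass = 1×22.99 + 1×26.982 + 1×28.085 + 4×15.999 = 142.053 g/mol, of which 26.982 g is Al.
So Al makes up 26.982/142.053 = 0.1899 of the mass, i.e. 18.99%.

18.99 wt%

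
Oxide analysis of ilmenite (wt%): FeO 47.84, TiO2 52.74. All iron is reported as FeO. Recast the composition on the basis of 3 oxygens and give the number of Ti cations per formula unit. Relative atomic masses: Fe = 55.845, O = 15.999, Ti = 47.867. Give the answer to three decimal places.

47.84 wt% FeO ÷ 71.844 g/mol = 0.66589 mol, giving 0.66589 Fe and 0.66589 O.
52.74 wt% TiO2 ÷ 79.865 g/mol = 0.66036 mol, giving 0.66036 Ti and 1.32072 O.
Oxygen sums to 1.98661; scaling by 3/1.98661 = 1.51011 puts the formula on 3 O.
Ti: 0.66036 × 1.51011 = 0.997 atoms per formula unit.

0.997 Ti apfu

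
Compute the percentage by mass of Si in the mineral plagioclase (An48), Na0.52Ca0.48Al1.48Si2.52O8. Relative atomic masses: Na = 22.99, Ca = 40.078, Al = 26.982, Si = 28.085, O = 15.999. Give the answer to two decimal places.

Molar mass of Na0.52Ca0.48Al1.48Si2.52O8: 0.52*22.99 + 0.48*40.078 + 1.48*26.982 + 2.52*28.085 + 8*15.999 = 269.892 g/mol.
Mass of Si per formula unit: 2.52 × 28.085 = 70.774 g.
Weight fraction Si = 70.774 / 269.892 = 0.2622.

26.22 weight percent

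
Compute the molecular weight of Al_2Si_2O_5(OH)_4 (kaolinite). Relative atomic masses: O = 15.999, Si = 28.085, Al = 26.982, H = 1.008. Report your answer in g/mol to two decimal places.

M = 2*26.982 + 2*28.085 + 9*15.999 + 4*1.008

258.16 g/mol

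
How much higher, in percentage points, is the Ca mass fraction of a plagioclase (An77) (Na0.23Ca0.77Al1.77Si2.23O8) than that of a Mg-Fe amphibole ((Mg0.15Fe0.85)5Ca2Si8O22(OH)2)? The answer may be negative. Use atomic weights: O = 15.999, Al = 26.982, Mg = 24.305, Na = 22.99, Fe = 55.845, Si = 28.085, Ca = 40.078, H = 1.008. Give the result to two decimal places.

First mineral: 30.860 g Ca in 274.527 g formula = 11.24 wt% Ca.
Second mineral: 80.156 g Ca in 946.398 g formula = 8.47 wt% Ca.
11.24% − 8.47% gives a difference of 2.77 percentage points.

2.77 percentage points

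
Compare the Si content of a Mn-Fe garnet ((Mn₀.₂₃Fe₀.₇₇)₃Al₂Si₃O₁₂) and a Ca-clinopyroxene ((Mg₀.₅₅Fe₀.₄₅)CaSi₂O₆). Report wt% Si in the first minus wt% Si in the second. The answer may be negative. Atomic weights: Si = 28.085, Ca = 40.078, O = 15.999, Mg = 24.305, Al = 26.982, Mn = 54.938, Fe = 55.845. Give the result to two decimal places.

-7.39 percentage points

First mineral: 84.255 g Si in 497.116 g formula = 16.95 wt% Si.
Second mineral: 56.170 g Si in 230.740 g formula = 24.34 wt% Si.
16.95% − 24.34% gives a difference of -7.39 percentage points.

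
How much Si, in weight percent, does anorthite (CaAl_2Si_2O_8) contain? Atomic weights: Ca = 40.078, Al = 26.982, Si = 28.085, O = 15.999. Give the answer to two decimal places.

Molar mass of CaAl_2Si_2O_8: 1*40.078 + 2*26.982 + 2*28.085 + 8*15.999 = 278.204 g/mol.
Mass of Si per formula unit: 2 × 28.085 = 56.170 g.
Weight fraction Si = 56.170 / 278.204 = 0.2019.

20.19 weight percent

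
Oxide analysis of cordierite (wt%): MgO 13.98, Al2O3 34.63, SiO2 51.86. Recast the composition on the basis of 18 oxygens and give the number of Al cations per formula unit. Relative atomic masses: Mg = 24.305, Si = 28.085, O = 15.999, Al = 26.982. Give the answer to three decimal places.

MgO: 13.98/40.304 = 0.34686 mol → 0.34686 mol Mg, 0.34686 mol O.
Al2O3: 34.63/101.961 = 0.33964 mol → 0.67928 mol Al, 1.01892 mol O.
SiO2: 51.86/60.083 = 0.86314 mol → 0.86314 mol Si, 1.72628 mol O.
Total oxygen = 3.09206 mol. Normalization factor = 18/3.09206 = 5.82136.
Al per 18 O = 0.67928 × 5.82136 = 3.954.

3.954 Al apfu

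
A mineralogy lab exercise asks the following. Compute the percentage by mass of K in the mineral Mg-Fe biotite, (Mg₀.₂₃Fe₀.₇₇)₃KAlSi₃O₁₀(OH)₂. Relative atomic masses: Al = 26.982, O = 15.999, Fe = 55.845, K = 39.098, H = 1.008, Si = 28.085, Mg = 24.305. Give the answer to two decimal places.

M((Mg₀.₂₃Fe₀.₇₇)₃KAlSi₃O₁₀(OH)₂) = 490.111 g/mol.
K contributes 1 × 39.098 = 39.098 g per mole.
39.098/490.111 = 0.0798 → 7.98%.

7.98 wt%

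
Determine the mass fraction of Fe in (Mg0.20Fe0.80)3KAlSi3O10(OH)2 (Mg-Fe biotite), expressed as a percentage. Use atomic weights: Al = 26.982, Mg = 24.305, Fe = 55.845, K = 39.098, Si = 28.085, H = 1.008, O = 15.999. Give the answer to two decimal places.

27.19 mass %

Formula mass = 0.60×24.305 + 2.40×55.845 + 1×39.098 + 1×26.982 + 3×28.085 + 12×15.999 + 2×1.008 = 492.950 g/mol, of which 134.028 g is Fe.
So Fe makes up 134.028/492.950 = 0.2719 of the mass, i.e. 27.19%.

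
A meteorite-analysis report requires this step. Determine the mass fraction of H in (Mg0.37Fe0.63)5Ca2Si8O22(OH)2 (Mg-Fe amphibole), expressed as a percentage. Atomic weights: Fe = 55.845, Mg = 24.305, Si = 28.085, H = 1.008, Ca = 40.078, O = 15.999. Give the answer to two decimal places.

Molar mass of (Mg0.37Fe0.63)5Ca2Si8O22(OH)2: 1.85×24.305 + 3.15×55.845 + 2×40.078 + 8×28.085 + 24×15.999 + 2×1.008 = 911.704 g/mol.
Mass of H per formula unit: 2 × 1.008 = 2.016 g.
Weight fraction H = 2.016 / 911.704 = 0.0022.

0.22 wt%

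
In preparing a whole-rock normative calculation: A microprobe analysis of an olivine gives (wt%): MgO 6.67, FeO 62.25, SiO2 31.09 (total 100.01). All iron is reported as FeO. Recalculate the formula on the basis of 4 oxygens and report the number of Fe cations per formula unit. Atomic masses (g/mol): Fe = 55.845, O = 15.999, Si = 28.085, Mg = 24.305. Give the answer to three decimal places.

MgO (M=40.304): mol = 0.16549; Mg = 0.16549, O = 0.16549.
FeO (M=71.844): mol = 0.86646; Fe = 0.86646, O = 0.86646.
SiO2 (M=60.083): mol = 0.51745; Si = 0.51745, O = 1.03490.
ΣO = 2.06685; factor = 4/ΣO = 1.93531.
Fe apfu = 0.86646 × 1.93531 = 1.677.

1.677 Fe apfu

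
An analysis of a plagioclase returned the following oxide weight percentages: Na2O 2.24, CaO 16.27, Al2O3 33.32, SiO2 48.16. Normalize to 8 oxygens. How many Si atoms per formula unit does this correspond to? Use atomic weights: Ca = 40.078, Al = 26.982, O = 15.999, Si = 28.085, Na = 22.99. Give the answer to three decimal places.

2.204 Si apfu

Na2O: 2.24/61.979 = 0.03614 mol → 0.07228 mol Na, 0.03614 mol O.
CaO: 16.27/56.077 = 0.29014 mol → 0.29014 mol Ca, 0.29014 mol O.
Al2O3: 33.32/101.961 = 0.32679 mol → 0.65358 mol Al, 0.98037 mol O.
SiO2: 48.16/60.083 = 0.80156 mol → 0.80156 mol Si, 1.60312 mol O.
Total oxygen = 2.90977 mol. Normalization factor = 8/2.90977 = 2.74936.
Si per 8 O = 0.80156 × 2.74936 = 2.204.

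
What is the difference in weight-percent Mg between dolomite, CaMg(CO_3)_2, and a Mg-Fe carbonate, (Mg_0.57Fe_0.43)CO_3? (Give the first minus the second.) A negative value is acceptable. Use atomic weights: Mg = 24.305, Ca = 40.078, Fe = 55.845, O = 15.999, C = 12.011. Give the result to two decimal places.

M(CaMg(CO_3)_2) = 184.399 g/mol, so wt% Mg = 24.305/184.399 × 100 = 13.18%.
M((Mg_0.57Fe_0.43)CO_3) = 97.875 g/mol, so wt% Mg = 13.854/97.875 × 100 = 14.15%.
13.18 − 14.15 = -0.97 pp.

-0.97 percentage points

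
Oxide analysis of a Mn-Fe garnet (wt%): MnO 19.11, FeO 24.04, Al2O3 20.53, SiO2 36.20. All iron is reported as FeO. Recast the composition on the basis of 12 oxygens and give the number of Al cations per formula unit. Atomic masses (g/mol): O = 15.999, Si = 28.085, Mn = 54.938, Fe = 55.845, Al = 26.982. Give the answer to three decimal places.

2.003 Al apfu

MnO: 19.11/70.937 = 0.26939 mol → 0.26939 mol Mn, 0.26939 mol O.
FeO: 24.04/71.844 = 0.33461 mol → 0.33461 mol Fe, 0.33461 mol O.
Al2O3: 20.53/101.961 = 0.20135 mol → 0.40270 mol Al, 0.60405 mol O.
SiO2: 36.20/60.083 = 0.60250 mol → 0.60250 mol Si, 1.20500 mol O.
Total oxygen = 2.41305 mol. Normalization factor = 12/2.41305 = 4.97296.
Al per 12 O = 0.40270 × 4.97296 = 2.003.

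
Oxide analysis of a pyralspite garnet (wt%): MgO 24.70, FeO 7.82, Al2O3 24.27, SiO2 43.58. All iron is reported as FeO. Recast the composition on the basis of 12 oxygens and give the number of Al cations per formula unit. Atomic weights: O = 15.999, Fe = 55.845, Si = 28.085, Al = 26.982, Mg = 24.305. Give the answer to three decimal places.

1.979 Al apfu

MgO (M=40.304): mol = 0.61284; Mg = 0.61284, O = 0.61284.
FeO (M=71.844): mol = 0.10885; Fe = 0.10885, O = 0.10885.
Al2O3 (M=101.961): mol = 0.23803; Al = 0.47606, O = 0.71409.
SiO2 (M=60.083): mol = 0.72533; Si = 0.72533, O = 1.45066.
ΣO = 2.88644; factor = 12/ΣO = 4.15737.
Al apfu = 0.47606 × 4.15737 = 1.979.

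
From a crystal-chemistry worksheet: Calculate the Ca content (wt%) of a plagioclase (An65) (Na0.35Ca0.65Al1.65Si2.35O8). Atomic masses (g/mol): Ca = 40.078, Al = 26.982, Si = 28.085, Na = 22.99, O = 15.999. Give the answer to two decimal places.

9.56 wt%

Formula mass = 0.35·22.99 + 0.65·40.078 + 1.65·26.982 + 2.35·28.085 + 8·15.999 = 272.609 g/mol, of which 26.051 g is Ca.
So Ca makes up 26.051/272.609 = 0.0956 of the mass, i.e. 9.56%.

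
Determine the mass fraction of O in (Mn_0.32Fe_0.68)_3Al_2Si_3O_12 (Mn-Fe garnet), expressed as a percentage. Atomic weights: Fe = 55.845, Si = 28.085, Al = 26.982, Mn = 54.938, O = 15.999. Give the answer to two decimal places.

38.64 mass %

M((Mn_0.32Fe_0.68)_3Al_2Si_3O_12) = 496.871 g/mol.
O contributes 12 × 15.999 = 191.988 g per mole.
191.988/496.871 = 0.3864 → 38.64%.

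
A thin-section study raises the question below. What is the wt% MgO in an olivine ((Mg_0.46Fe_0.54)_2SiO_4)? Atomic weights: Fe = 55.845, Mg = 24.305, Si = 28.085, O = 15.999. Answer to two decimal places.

Formula mass = 174.754 g/mol.
0.92 Mg → 0.9200 mol MgO per formula unit; M(MgO) = 40.304, so MgO mass = 37.080 g.
37.080/174.754 × 100 = 21.22 wt%.

21.22 wt%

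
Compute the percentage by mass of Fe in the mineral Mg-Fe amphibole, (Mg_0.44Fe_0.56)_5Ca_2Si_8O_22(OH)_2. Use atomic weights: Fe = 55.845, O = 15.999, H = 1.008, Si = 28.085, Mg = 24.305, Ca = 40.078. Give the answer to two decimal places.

17.36 weight percent

M((Mg_0.44Fe_0.56)_5Ca_2Si_8O_22(OH)_2) = 900.665 g/mol.
Fe contributes 2.80 × 55.845 = 156.366 g per mole.
156.366/900.665 = 0.1736 → 17.36%.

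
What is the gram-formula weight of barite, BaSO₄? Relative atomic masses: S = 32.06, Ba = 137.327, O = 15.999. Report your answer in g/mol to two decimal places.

M = 1·137.327 + 1·32.06 + 4·15.999

233.38 g/mol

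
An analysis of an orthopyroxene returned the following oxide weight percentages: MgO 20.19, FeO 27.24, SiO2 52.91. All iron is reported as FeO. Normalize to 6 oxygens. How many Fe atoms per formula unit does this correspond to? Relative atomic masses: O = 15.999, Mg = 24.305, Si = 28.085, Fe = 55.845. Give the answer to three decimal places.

MgO (M=40.304): mol = 0.50094; Mg = 0.50094, O = 0.50094.
FeO (M=71.844): mol = 0.37915; Fe = 0.37915, O = 0.37915.
SiO2 (M=60.083): mol = 0.88062; Si = 0.88062, O = 1.76124.
ΣO = 2.64133; factor = 6/ΣO = 2.27158.
Fe apfu = 0.37915 × 2.27158 = 0.861.

0.861 Fe apfu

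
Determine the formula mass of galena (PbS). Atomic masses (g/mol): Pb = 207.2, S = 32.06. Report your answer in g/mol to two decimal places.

M = 1×207.2 + 1×32.06

239.26 g/mol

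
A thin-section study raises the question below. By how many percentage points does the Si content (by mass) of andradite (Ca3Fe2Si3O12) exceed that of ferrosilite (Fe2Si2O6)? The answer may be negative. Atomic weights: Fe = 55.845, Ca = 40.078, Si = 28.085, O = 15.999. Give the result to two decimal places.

-4.71 percentage points

M(Ca3Fe2Si3O12) = 508.167 g/mol, so wt% Si = 84.255/508.167 × 100 = 16.58%.
M(Fe2Si2O6) = 263.854 g/mol, so wt% Si = 56.170/263.854 × 100 = 21.29%.
16.58 − 21.29 = -4.71 pp.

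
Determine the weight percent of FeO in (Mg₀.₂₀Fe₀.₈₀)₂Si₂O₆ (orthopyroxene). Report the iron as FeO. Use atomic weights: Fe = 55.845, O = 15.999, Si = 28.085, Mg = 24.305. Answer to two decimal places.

45.75 wt%

Formula mass = 251.238 g/mol.
1.60 Fe → 1.6000 mol FeO per formula unit; M(FeO) = 71.844, so FeO mass = 114.950 g.
114.950/251.238 × 100 = 45.75 wt%.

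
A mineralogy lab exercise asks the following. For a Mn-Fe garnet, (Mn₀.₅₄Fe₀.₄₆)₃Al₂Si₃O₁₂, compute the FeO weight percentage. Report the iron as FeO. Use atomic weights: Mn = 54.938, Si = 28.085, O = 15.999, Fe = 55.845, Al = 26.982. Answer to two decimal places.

19.98 wt%

Molar mass of (Mn₀.₅₄Fe₀.₄₆)₃Al₂Si₃O₁₂ = 1.62·54.938 + 1.38·55.845 + 2·26.982 + 3·28.085 + 12·15.999 = 496.273 g/mol.
Each formula unit contains 1.38 Fe, equivalent to 1.38/1 = 1.3800 mol FeO.
M(FeO) = 1×55.845 + 1×15.999 = 71.844 g/mol.
Mass of FeO per formula unit = 1.3800 × 71.844 = 99.145 g.
FeO wt% = 99.145 / 496.273 × 100 = 19.98%.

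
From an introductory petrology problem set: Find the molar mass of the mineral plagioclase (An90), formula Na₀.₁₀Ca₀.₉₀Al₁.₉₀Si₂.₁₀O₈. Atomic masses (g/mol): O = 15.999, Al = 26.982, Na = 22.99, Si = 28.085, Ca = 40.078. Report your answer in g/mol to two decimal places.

276.61 g/mol

Na: 0.10 × 22.99 = 2.2990
Ca: 0.90 × 40.078 = 36.0702
Al: 1.90 × 26.982 = 51.2658
Si: 2.10 × 28.085 = 58.9785
O: 8 × 15.999 = 127.9920
Summing the contributions gives the formula mass.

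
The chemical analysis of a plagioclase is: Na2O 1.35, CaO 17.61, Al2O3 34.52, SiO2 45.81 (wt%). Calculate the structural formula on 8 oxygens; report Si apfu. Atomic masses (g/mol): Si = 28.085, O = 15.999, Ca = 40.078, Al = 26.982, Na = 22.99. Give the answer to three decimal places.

1.35 wt% Na2O ÷ 61.979 g/mol = 0.02178 mol, giving 0.04356 Na and 0.02178 O.
17.61 wt% CaO ÷ 56.077 g/mol = 0.31403 mol, giving 0.31403 Ca and 0.31403 O.
34.52 wt% Al2O3 ÷ 101.961 g/mol = 0.33856 mol, giving 0.67712 Al and 1.01568 O.
45.81 wt% SiO2 ÷ 60.083 g/mol = 0.76245 mol, giving 0.76245 Si and 1.52490 O.
Oxygen sums to 2.87639; scaling by 8/2.87639 = 2.78126 puts the formula on 8 O.
Si: 0.76245 × 2.78126 = 2.121 atoms per formula unit.

2.121 Si apfu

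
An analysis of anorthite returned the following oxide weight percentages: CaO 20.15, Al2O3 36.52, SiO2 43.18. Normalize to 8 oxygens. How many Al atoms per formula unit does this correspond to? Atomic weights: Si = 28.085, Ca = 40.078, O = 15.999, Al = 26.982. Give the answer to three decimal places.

1.996 Al apfu

CaO (M=56.077): mol = 0.35933; Ca = 0.35933, O = 0.35933.
Al2O3 (M=101.961): mol = 0.35818; Al = 0.71636, O = 1.07454.
SiO2 (M=60.083): mol = 0.71867; Si = 0.71867, O = 1.43734.
ΣO = 2.87121; factor = 8/ΣO = 2.78628.
Al apfu = 0.71636 × 2.78628 = 1.996.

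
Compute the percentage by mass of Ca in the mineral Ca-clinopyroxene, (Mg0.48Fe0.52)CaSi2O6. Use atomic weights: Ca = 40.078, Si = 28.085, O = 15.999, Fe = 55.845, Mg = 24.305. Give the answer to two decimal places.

M((Mg0.48Fe0.52)CaSi2O6) = 232.948 g/mol.
Ca contributes 1 × 40.078 = 40.078 g per mole.
40.078/232.948 = 0.1720 → 17.20%.

17.20 weight percent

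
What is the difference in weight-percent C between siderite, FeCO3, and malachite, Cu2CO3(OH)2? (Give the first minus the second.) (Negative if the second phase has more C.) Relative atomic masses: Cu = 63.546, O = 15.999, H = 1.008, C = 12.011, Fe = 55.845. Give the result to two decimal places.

First mineral: 12.011 g C in 115.853 g formula = 10.37 wt% C.
Second mineral: 12.011 g C in 221.114 g formula = 5.43 wt% C.
10.37% − 5.43% gives a difference of 4.94 percentage points.

4.94 percentage points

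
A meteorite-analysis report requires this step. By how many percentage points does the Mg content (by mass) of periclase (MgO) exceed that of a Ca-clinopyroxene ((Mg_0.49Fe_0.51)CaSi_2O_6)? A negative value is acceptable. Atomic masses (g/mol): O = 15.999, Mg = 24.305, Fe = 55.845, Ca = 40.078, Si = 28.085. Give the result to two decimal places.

M(MgO) = 40.304 g/mol, so wt% Mg = 24.305/40.304 × 100 = 60.30%.
M((Mg_0.49Fe_0.51)CaSi_2O_6) = 232.632 g/mol, so wt% Mg = 11.909/232.632 × 100 = 5.12%.
60.30 − 5.12 = 55.18 pp.

55.18 percentage points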